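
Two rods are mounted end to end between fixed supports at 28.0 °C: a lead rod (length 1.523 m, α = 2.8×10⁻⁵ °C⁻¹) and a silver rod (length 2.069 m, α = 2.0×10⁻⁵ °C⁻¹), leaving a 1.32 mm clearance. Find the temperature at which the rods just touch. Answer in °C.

T = 43.7 °C

α₁L₁ = 4.2644×10⁻⁵ m/K, α₂L₂ = 4.138×10⁻⁵ m/K → total 8.4024×10⁻⁵ m/K
ΔT = g/(α₁L₁+α₂L₂) = 1.32×10⁻³ / 8.4024×10⁻⁵ = 15.710 K
T = 28.0 + 15.710 = 43.710 °C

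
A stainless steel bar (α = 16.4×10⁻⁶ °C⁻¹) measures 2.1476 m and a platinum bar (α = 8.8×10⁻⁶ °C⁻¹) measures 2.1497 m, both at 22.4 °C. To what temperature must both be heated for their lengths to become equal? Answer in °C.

Equal length when α₁L₁ΔT − α₂L₂ΔT = L₂ − L₁ = 2.10×10⁻³ m
α₁L₁ = 3.522064×10⁻⁵, α₂L₂ = 1.891736×10⁻⁵ → Δ(αL) = 1.630328×10⁻⁵ m/K
ΔT = 2.10×10⁻³ / 1.630328×10⁻⁵ = 128.808 K, so T = 22.4 + 128.808 = 151.208 °C

T = 151.2 °C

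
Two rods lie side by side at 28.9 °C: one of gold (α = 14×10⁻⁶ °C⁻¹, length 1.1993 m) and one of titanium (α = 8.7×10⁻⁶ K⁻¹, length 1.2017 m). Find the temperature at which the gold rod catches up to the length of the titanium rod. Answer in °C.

L₁(1 + α₁ΔT) = L₂(1 + α₂ΔT) ⇒ ΔT = (L₂ − L₁)/(α₁L₁ − α₂L₂)
L₂ − L₁ = 1.2017 − 1.1993 = 2.40×10⁻³ m
α₁L₁ − α₂L₂ = 14×10⁻⁶×1.1993 − 8.7×10⁻⁶×1.2017 = 6.33541×10⁻⁶ m/K
ΔT = 2.40×10⁻³ / 6.33541×10⁻⁶ = 378.823 K
T = 28.9 + 378.823 = 407.723 °C

T = 407.7 °C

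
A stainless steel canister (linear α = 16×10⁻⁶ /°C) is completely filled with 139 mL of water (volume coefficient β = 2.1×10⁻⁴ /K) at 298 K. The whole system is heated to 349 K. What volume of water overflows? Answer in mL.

The canister also expands: β_container ≈ 3α = 4.8×10⁻⁵ /K
Net overflow = V₀(β_liq − 3α_cont)ΔT
β − 3α = 2.10×10⁻⁴ − 4.8×10⁻⁵ = 1.62×10⁻⁴ /K; ΔT = 51 K
ΔV = 139 × 1.62×10⁻⁴ × 51 = 1.15 mL

1.15 mL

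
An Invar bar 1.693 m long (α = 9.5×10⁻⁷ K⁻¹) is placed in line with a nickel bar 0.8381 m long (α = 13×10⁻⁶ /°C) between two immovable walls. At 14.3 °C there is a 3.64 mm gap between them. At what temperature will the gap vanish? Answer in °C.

Gap closes when ΔL₁ + ΔL₂ = 3.64 mm = 3.64×10⁻³ m
(α₁L₁ + α₂L₂)ΔT = g
α₁L₁ + α₂L₂ = 9.5×10⁻⁷×1.693 + 13×10⁻⁶×0.8381 = 1.250365×10⁻⁵ m/K
ΔT = 3.64×10⁻³ / 1.250365×10⁻⁵ = 291.11 K
T = 14.3 + 291.11 = 305.41 °C

T = 305 °C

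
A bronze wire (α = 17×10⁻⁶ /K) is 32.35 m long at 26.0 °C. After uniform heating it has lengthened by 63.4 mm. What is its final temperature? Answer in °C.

ΔL = αL₀ΔT ⇒ ΔT = ΔL / (αL₀)
ΔT = 63.4×10⁻³ m / (17×10⁻⁶ × 32.35 m) = 115.28 K
T = 26.0 + 115.28 = 141.28 °C

T = 141 °C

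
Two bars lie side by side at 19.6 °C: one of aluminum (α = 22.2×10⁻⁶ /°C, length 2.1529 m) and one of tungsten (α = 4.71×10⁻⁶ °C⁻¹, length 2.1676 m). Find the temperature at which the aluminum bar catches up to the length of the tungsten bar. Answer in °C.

T = 410.7 °C

L₁(1 + α₁ΔT) = L₂(1 + α₂ΔT) ⇒ ΔT = (L₂ − L₁)/(α₁L₁ − α₂L₂)
L₂ − L₁ = 2.1676 − 2.1529 = 1.47×10⁻² m
α₁L₁ − α₂L₂ = 22.2×10⁻⁶×2.1529 − 4.71×10⁻⁶×2.1676 = 3.7584984×10⁻⁵ m/K
ΔT = 1.47×10⁻² / 3.7584984×10⁻⁵ = 391.114 K
T = 19.6 + 391.114 = 410.714 °C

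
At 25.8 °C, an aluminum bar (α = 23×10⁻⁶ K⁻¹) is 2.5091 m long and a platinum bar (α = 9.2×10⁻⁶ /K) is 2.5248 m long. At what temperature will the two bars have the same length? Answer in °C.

T = 481.1 °C

L₁(1 + α₁ΔT) = L₂(1 + α₂ΔT) ⇒ ΔT = (L₂ − L₁)/(α₁L₁ − α₂L₂)
L₂ − L₁ = 2.5248 − 2.5091 = 1.57×10⁻² m
α₁L₁ − α₂L₂ = 23×10⁻⁶×2.5091 − 9.2×10⁻⁶×2.5248 = 3.448114×10⁻⁵ m/K
ΔT = 1.57×10⁻² / 3.448114×10⁻⁵ = 455.321 K
T = 25.8 + 455.321 = 481.121 °C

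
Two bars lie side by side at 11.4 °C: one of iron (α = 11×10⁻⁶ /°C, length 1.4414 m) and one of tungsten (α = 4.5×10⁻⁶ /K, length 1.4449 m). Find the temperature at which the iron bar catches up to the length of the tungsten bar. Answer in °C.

Equal length when α₁L₁ΔT − α₂L₂ΔT = L₂ − L₁ = 3.50×10⁻³ m
α₁L₁ = 1.58554×10⁻⁵, α₂L₂ = 6.50205×10⁻⁶ → Δ(αL) = 9.35335×10⁻⁶ m/K
ΔT = 3.50×10⁻³ / 9.35335×10⁻⁶ = 374.197 K, so T = 11.4 + 374.197 = 385.597 °C

T = 385.6 °C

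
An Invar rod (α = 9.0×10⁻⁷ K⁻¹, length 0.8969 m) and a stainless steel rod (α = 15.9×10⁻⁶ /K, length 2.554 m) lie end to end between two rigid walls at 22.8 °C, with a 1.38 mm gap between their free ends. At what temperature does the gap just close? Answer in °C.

T = 56.1 °C

Gap closes when ΔL₁ + ΔL₂ = 1.38 mm = 1.38×10⁻³ m
(α₁L₁ + α₂L₂)ΔT = g
α₁L₁ + α₂L₂ = 9.0×10⁻⁷×0.8969 + 15.9×10⁻⁶×2.554 = 4.141581×10⁻⁵ m/K
ΔT = 1.38×10⁻³ / 4.141581×10⁻⁵ = 33.321 K
T = 22.8 + 33.321 = 56.121 °C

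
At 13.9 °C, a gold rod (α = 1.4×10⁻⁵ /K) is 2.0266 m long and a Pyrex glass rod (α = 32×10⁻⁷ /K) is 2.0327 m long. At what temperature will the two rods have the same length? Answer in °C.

T = 292.8 °C

L₁(1 + α₁ΔT) = L₂(1 + α₂ΔT) ⇒ ΔT = (L₂ − L₁)/(α₁L₁ − α₂L₂)
L₂ − L₁ = 2.0327 − 2.0266 = 6.10×10⁻³ m
α₁L₁ − α₂L₂ = 1.4×10⁻⁵×2.0266 − 32×10⁻⁷×2.0327 = 2.186776×10⁻⁵ m/K
ΔT = 6.10×10⁻³ / 2.186776×10⁻⁵ = 278.949 K
T = 13.9 + 278.949 = 292.849 °C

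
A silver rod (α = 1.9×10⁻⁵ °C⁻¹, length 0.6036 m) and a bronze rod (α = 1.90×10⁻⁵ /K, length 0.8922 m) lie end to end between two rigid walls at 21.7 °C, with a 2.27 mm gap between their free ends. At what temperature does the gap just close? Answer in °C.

T = 102 °C

α₁L₁ = 1.14684×10⁻⁵ m/K, α₂L₂ = 1.69518×10⁻⁵ m/K → total 2.84202×10⁻⁵ m/K
ΔT = g/(α₁L₁+α₂L₂) = 2.27×10⁻³ / 2.84202×10⁻⁵ = 79.87 K
T = 21.7 + 79.87 = 101.57 °C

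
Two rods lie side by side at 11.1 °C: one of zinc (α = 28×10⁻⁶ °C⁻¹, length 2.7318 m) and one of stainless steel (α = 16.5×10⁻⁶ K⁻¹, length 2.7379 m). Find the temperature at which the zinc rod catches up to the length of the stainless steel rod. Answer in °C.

T = 205.9 °C

Equal length when α₁L₁ΔT − α₂L₂ΔT = L₂ − L₁ = 6.10×10⁻³ m
α₁L₁ = 7.64904×10⁻⁵, α₂L₂ = 4.517535×10⁻⁵ → Δ(αL) = 3.131505×10⁻⁵ m/K
ΔT = 6.10×10⁻³ / 3.131505×10⁻⁵ = 194.795 K, so T = 11.1 + 194.795 = 205.895 °C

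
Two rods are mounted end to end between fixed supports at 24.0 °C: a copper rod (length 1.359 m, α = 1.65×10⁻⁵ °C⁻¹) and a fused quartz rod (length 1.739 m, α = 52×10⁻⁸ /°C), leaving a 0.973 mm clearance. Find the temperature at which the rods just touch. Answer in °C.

Gap closes when ΔL₁ + ΔL₂ = 0.973 mm = 9.73×10⁻⁴ m
(α₁L₁ + α₂L₂)ΔT = g
α₁L₁ + α₂L₂ = 1.65×10⁻⁵×1.359 + 52×10⁻⁸×1.739 = 2.332778×10⁻⁵ m/K
ΔT = 9.73×10⁻⁴ / 2.332778×10⁻⁵ = 41.710 K
T = 24.0 + 41.710 = 65.710 °C

T = 65.7 °C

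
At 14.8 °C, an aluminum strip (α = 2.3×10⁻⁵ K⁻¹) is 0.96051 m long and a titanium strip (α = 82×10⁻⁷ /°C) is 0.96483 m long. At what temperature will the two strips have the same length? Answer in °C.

T = 319.5 °C

L₁(1 + α₁ΔT) = L₂(1 + α₂ΔT) ⇒ ΔT = (L₂ − L₁)/(α₁L₁ − α₂L₂)
L₂ − L₁ = 0.96483 − 0.96051 = 4.32×10⁻³ m
α₁L₁ − α₂L₂ = 2.3×10⁻⁵×0.96051 − 82×10⁻⁷×0.96483 = 1.4180124×10⁻⁵ m/K
ΔT = 4.32×10⁻³ / 1.4180124×10⁻⁵ = 304.652 K
T = 14.8 + 304.652 = 319.452 °C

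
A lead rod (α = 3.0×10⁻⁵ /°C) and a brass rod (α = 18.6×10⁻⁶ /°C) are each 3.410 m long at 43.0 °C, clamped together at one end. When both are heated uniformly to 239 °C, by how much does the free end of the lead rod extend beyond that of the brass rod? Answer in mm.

ΔT = 196.0 K
lead: ΔL = 3.0×10⁻⁵ × 3.410 m × 196.0 = 2.0051×10⁻² m = 20.051 mm
brass: ΔL = 18.6×10⁻⁶ × 3.410 m × 196.0 = 1.2431×10⁻² m = 12.431 mm
difference = 20.051 − 12.431 = 7.620 mm

7.62 mm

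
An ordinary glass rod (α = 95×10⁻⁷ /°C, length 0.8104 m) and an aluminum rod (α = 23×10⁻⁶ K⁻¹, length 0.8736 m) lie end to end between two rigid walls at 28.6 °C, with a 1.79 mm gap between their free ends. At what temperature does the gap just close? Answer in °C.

Gap closes when ΔL₁ + ΔL₂ = 1.79 mm = 1.79×10⁻³ m
(α₁L₁ + α₂L₂)ΔT = g
α₁L₁ + α₂L₂ = 95×10⁻⁷×0.8104 + 23×10⁻⁶×0.8736 = 2.77916×10⁻⁵ m/K
ΔT = 1.79×10⁻³ / 2.77916×10⁻⁵ = 64.408 K
T = 28.6 + 64.408 = 93.008 °C

T = 93.0 °C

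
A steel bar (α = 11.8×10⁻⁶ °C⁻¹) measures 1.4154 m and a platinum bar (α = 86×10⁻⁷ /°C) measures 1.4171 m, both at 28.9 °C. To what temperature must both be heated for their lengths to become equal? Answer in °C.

T = 405.5 °C

Equal length when α₁L₁ΔT − α₂L₂ΔT = L₂ − L₁ = 1.70×10⁻³ m
α₁L₁ = 1.670172×10⁻⁵, α₂L₂ = 1.218706×10⁻⁵ → Δ(αL) = 4.51466×10⁻⁶ m/K
ΔT = 1.70×10⁻³ / 4.51466×10⁻⁶ = 376.551 K, so T = 28.9 + 376.551 = 405.451 °C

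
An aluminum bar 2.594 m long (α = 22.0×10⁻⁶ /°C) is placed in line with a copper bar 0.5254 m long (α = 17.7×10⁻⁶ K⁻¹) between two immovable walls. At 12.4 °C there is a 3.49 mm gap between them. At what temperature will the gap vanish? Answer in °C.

T = 65.0 °C

Gap closes when ΔL₁ + ΔL₂ = 3.49 mm = 3.49×10⁻³ m
(α₁L₁ + α₂L₂)ΔT = g
α₁L₁ + α₂L₂ = 22.0×10⁻⁶×2.594 + 17.7×10⁻⁶×0.5254 = 6.636758×10⁻⁵ m/K
ΔT = 3.49×10⁻³ / 6.636758×10⁻⁵ = 52.586 K
T = 12.4 + 52.586 = 64.986 °C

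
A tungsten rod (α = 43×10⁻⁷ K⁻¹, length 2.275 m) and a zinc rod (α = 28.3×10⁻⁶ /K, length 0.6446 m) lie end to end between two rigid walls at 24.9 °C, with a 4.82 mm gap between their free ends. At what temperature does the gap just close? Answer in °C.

T = 197 °C

Gap closes when ΔL₁ + ΔL₂ = 4.82 mm = 4.82×10⁻³ m
(α₁L₁ + α₂L₂)ΔT = g
α₁L₁ + α₂L₂ = 43×10⁻⁷×2.275 + 28.3×10⁻⁶×0.6446 = 2.802468×10⁻⁵ m/K
ΔT = 4.82×10⁻³ / 2.802468×10⁻⁵ = 171.99 K
T = 24.9 + 171.99 = 196.89 °C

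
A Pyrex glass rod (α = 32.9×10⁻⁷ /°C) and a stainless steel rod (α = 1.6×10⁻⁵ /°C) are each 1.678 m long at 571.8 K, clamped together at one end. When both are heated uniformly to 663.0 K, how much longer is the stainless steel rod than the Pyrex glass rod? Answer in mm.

ΔT = 91.2 K
Pyrex glass: ΔL = 32.9×10⁻⁷ × 1.678 m × 91.2 = 5.0348×10⁻⁴ m = 0.50348 mm
stainless steel: ΔL = 1.6×10⁻⁵ × 1.678 m × 91.2 = 2.4485×10⁻³ m = 2.4485 mm
difference = 2.4485 − 0.50348 = 1.94502 mm

1.95 mm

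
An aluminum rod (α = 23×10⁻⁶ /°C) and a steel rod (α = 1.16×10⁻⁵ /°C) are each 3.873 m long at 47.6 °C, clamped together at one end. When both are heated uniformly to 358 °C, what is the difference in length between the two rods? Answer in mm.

ΔT = 310.4 K
aluminum: ΔL = 23×10⁻⁶ × 3.873 m × 310.4 = 2.7650×10⁻² m = 27.650 mm
steel: ΔL = 1.16×10⁻⁵ × 3.873 m × 310.4 = 1.3945×10⁻² m = 13.945 mm
difference = 27.650 − 13.945 = 13.705 mm

13.7 mm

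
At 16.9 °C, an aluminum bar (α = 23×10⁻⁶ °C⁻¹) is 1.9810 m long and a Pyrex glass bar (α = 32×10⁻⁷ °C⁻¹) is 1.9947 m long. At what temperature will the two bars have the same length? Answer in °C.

L₁(1 + α₁ΔT) = L₂(1 + α₂ΔT) ⇒ ΔT = (L₂ − L₁)/(α₁L₁ − α₂L₂)
L₂ − L₁ = 1.9947 − 1.9810 = 1.37×10⁻² m
α₁L₁ − α₂L₂ = 23×10⁻⁶×1.9810 − 32×10⁻⁷×1.9947 = 3.917996×10⁻⁵ m/K
ΔT = 1.37×10⁻² / 3.917996×10⁻⁵ = 349.669 K
T = 16.9 + 349.669 = 366.569 °C

T = 366.6 °C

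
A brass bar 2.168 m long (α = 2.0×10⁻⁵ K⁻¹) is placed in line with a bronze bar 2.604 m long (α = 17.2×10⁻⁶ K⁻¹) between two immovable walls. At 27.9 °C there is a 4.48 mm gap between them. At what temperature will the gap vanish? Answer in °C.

T = 78.7 °C

Gap closes when ΔL₁ + ΔL₂ = 4.48 mm = 4.48×10⁻³ m
(α₁L₁ + α₂L₂)ΔT = g
α₁L₁ + α₂L₂ = 2.0×10⁻⁵×2.168 + 17.2×10⁻⁶×2.604 = 8.81488×10⁻⁵ m/K
ΔT = 4.48×10⁻³ / 8.81488×10⁻⁵ = 50.823 K
T = 27.9 + 50.823 = 78.723 °C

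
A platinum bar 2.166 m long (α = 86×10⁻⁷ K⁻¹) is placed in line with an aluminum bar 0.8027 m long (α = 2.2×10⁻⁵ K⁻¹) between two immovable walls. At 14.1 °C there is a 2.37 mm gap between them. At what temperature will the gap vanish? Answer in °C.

T = 79.4 °C

α₁L₁ = 1.86276×10⁻⁵ m/K, α₂L₂ = 1.76594×10⁻⁵ m/K → total 3.6287×10⁻⁵ m/K
ΔT = g/(α₁L₁+α₂L₂) = 2.37×10⁻³ / 3.6287×10⁻⁵ = 65.313 K
T = 14.1 + 65.313 = 79.413 °C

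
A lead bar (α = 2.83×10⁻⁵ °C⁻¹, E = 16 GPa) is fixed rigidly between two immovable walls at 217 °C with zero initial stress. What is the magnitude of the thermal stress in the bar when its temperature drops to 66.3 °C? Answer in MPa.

Fully constrained: the free strain ε = αΔT is blocked, so σ = Eε = EαΔT.
|ΔT| = 150.7 K
σ = 16.0×10⁹ × 2.83×10⁻⁵ × 150.7 = 6.82×10⁷ Pa

σ = 68.2 MPa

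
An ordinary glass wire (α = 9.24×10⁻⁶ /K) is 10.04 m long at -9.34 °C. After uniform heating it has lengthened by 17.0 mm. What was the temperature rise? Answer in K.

ΔT = 183 K

ΔL = αL₀ΔT ⇒ ΔT = ΔL / (αL₀)
ΔT = 17.0×10⁻³ m / (9.24×10⁻⁶ × 10.04 m) = 183.25 K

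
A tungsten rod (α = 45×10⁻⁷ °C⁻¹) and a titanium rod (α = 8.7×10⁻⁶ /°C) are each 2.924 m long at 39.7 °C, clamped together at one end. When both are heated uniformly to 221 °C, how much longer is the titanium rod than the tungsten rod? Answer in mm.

2.23 mm

ΔT = 181.3 K
tungsten: ΔL = 45×10⁻⁷ × 2.924 m × 181.3 = 2.3855×10⁻³ m = 2.3855 mm
titanium: ΔL = 8.7×10⁻⁶ × 2.924 m × 181.3 = 4.6121×10⁻³ m = 4.6121 mm
difference = 4.6121 − 2.3855 = 2.2266 mm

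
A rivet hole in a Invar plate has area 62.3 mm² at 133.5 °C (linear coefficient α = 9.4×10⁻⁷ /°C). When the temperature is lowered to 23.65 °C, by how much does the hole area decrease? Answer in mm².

ΔA = 0.0129 mm²

Area coefficient ≈ 2α; |ΔT| = 109.85 K
ΔA = 2αA₀ΔT = 2(9.4×10⁻⁷)(62.3)(109.85) = 0.0129 mm²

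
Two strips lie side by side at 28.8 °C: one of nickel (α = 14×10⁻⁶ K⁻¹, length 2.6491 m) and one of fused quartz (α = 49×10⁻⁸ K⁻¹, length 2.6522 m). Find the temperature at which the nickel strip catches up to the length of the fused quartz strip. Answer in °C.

Equal length when α₁L₁ΔT − α₂L₂ΔT = L₂ − L₁ = 3.10×10⁻³ m
α₁L₁ = 3.70874×10⁻⁵, α₂L₂ = 1.299578×10⁻⁶ → Δ(αL) = 3.5787822×10⁻⁵ m/K
ΔT = 3.10×10⁻³ / 3.5787822×10⁻⁵ = 86.622 K, so T = 28.8 + 86.622 = 115.422 °C

T = 115.4 °C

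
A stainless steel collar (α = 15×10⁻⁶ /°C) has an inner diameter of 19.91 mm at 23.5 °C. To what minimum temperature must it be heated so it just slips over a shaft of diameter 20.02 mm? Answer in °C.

Required Δd = 20.02 − 19.91 = 0.11 mm
Δd = αd₀ΔT ⇒ ΔT = Δd/(αd₀) = 0.11 / (15×10⁻⁶ × 19.91) = 368.32 K
T_min = 23.5 + 368.32 = 391.82 °C

T = 392 °C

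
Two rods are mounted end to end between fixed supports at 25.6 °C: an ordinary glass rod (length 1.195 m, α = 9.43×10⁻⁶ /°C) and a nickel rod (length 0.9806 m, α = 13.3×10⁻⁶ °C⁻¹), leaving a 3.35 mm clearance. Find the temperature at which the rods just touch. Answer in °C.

Gap closes when ΔL₁ + ΔL₂ = 3.35 mm = 3.35×10⁻³ m
(α₁L₁ + α₂L₂)ΔT = g
α₁L₁ + α₂L₂ = 9.43×10⁻⁶×1.195 + 13.3×10⁻⁶×0.9806 = 2.431083×10⁻⁵ m/K
ΔT = 3.35×10⁻³ / 2.431083×10⁻⁵ = 137.80 K
T = 25.6 + 137.80 = 163.40 °C

T = 163 °C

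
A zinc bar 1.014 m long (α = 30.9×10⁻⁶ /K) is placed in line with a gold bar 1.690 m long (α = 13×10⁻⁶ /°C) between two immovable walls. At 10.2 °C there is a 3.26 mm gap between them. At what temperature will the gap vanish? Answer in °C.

α₁L₁ = 3.13326×10⁻⁵ m/K, α₂L₂ = 2.197×10⁻⁵ m/K → total 5.33026×10⁻⁵ m/K
ΔT = g/(α₁L₁+α₂L₂) = 3.26×10⁻³ / 5.33026×10⁻⁵ = 61.160 K
T = 10.2 + 61.160 = 71.360 °C

T = 71.4 °C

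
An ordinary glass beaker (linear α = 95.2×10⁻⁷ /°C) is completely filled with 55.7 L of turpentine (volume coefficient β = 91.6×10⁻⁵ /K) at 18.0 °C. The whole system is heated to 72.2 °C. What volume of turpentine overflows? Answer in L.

2.68 L

The beaker also expands: β_container ≈ 3α = 2.856×10⁻⁵ /K
Net overflow = V₀(β_liq − 3α_cont)ΔT
β − 3α = 9.16×10⁻⁴ − 2.856×10⁻⁵ = 8.8744×10⁻⁴ /K; ΔT = 54.2 K
ΔV = 55.7 × 8.8744×10⁻⁴ × 54.2 = 2.68 L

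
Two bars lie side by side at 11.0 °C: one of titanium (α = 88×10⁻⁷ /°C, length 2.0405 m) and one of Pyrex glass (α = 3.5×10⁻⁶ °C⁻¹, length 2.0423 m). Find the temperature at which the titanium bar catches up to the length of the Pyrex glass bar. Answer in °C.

Equal length when α₁L₁ΔT − α₂L₂ΔT = L₂ − L₁ = 1.80×10⁻³ m
α₁L₁ = 1.79564×10⁻⁵, α₂L₂ = 7.14805×10⁻⁶ → Δ(αL) = 1.080835×10⁻⁵ m/K
ΔT = 1.80×10⁻³ / 1.080835×10⁻⁵ = 166.538 K, so T = 11.0 + 166.538 = 177.538 °C

T = 177.5 °C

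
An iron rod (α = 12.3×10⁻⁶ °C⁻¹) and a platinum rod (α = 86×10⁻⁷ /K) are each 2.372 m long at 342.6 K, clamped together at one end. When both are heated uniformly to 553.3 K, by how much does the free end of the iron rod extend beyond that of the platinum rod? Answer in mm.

ΔT = 210.7 K
iron: ΔL = 12.3×10⁻⁶ × 2.372 m × 210.7 = 6.1473×10⁻³ m = 6.1473 mm
platinum: ΔL = 86×10⁻⁷ × 2.372 m × 210.7 = 4.2981×10⁻³ m = 4.2981 mm
difference = 6.1473 − 4.2981 = 1.8492 mm

1.85 mm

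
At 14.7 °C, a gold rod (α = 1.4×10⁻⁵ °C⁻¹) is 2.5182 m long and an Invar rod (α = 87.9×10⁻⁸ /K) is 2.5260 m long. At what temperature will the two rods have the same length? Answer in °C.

T = 250.8 °C

L₁(1 + α₁ΔT) = L₂(1 + α₂ΔT) ⇒ ΔT = (L₂ − L₁)/(α₁L₁ − α₂L₂)
L₂ − L₁ = 2.5260 − 2.5182 = 7.80×10⁻³ m
α₁L₁ − α₂L₂ = 1.4×10⁻⁵×2.5182 − 87.9×10⁻⁸×2.5260 = 3.3034446×10⁻⁵ m/K
ΔT = 7.80×10⁻³ / 3.3034446×10⁻⁵ = 236.117 K
T = 14.7 + 236.117 = 250.817 °C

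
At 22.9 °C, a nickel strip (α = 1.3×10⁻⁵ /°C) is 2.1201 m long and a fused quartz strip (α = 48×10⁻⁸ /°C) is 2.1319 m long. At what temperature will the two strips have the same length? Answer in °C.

T = 467.5 °C

Equal length when α₁L₁ΔT − α₂L₂ΔT = L₂ − L₁ = 1.18×10⁻² m
α₁L₁ = 2.75613×10⁻⁵, α₂L₂ = 1.023312×10⁻⁶ → Δ(αL) = 2.6537988×10⁻⁵ m/K
ΔT = 1.18×10⁻² / 2.6537988×10⁻⁵ = 444.646 K, so T = 22.9 + 444.646 = 467.546 °C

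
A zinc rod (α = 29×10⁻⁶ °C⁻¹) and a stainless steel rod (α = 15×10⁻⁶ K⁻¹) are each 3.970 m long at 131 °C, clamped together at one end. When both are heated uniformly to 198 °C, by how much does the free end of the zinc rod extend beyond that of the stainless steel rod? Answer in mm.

ΔT = 67 K
zinc: ΔL = 29×10⁻⁶ × 3.970 m × 67 = 7.7137×10⁻³ m = 7.7137 mm
stainless steel: ΔL = 15×10⁻⁶ × 3.970 m × 67 = 3.9898×10⁻³ m = 3.9898 mm
difference = 7.7137 − 3.9898 = 3.7239 mm

3.72 mm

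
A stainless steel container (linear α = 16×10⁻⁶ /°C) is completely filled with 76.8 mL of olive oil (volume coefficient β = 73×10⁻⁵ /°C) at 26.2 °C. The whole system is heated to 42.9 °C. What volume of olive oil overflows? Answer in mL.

0.875 mL

The container also expands: β_container ≈ 3α = 4.8×10⁻⁵ /K
Net overflow = V₀(β_liq − 3α_cont)ΔT
β − 3α = 7.30×10⁻⁴ − 4.8×10⁻⁵ = 6.82×10⁻⁴ /K; ΔT = 16.7 K
ΔV = 76.8 × 6.82×10⁻⁴ × 16.7 = 0.875 mL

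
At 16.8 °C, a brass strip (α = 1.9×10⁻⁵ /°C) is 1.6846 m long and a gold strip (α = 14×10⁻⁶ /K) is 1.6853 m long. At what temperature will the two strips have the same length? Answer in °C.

T = 100.0 °C

Equal length when α₁L₁ΔT − α₂L₂ΔT = L₂ − L₁ = 7.00×10⁻⁴ m
α₁L₁ = 3.20074×10⁻⁵, α₂L₂ = 2.35942×10⁻⁵ → Δ(αL) = 8.4132×10⁻⁶ m/K
ΔT = 7.00×10⁻⁴ / 8.4132×10⁻⁶ = 83.203 K, so T = 16.8 + 83.203 = 100.003 °C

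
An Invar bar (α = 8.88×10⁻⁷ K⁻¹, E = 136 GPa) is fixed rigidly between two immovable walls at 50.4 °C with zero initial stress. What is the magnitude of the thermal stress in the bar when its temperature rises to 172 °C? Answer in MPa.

σ = 14.7 MPa

Fully constrained: the free strain ε = αΔT is blocked, so σ = Eε = EαΔT.
|ΔT| = 121.6 K
σ = 136×10⁹ × 8.88×10⁻⁷ × 121.6 = 1.47×10⁷ Pa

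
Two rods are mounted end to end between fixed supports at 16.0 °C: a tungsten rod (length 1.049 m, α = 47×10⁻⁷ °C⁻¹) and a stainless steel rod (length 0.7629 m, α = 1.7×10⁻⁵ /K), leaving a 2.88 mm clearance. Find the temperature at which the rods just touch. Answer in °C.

α₁L₁ = 4.9303×10⁻⁶ m/K, α₂L₂ = 1.29693×10⁻⁵ m/K → total 1.78996×10⁻⁵ m/K
ΔT = g/(α₁L₁+α₂L₂) = 2.88×10⁻³ / 1.78996×10⁻⁵ = 160.90 K
T = 16.0 + 160.90 = 176.90 °C

T = 177 °C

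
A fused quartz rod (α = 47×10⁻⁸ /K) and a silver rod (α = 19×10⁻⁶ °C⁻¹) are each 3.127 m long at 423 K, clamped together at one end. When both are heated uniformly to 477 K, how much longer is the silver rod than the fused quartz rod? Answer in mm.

3.13 mm

ΔT = 54 K
fused quartz: ΔL = 47×10⁻⁸ × 3.127 m × 54 = 7.9363×10⁻⁵ m = 0.079363 mm
silver: ΔL = 19×10⁻⁶ × 3.127 m × 54 = 3.2083×10⁻³ m = 3.2083 mm
difference = 3.2083 − 0.079363 = 3.128937 mm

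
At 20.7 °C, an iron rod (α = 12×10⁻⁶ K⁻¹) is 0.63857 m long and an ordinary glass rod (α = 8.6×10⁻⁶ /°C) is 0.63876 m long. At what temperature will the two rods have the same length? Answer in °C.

T = 108.3 °C

L₁(1 + α₁ΔT) = L₂(1 + α₂ΔT) ⇒ ΔT = (L₂ − L₁)/(α₁L₁ − α₂L₂)
L₂ − L₁ = 0.63876 − 0.63857 = 1.90×10⁻⁴ m
α₁L₁ − α₂L₂ = 12×10⁻⁶×0.63857 − 8.6×10⁻⁶×0.63876 = 2.169504×10⁻⁶ m/K
ΔT = 1.90×10⁻⁴ / 2.169504×10⁻⁶ = 87.578 K
T = 20.7 + 87.578 = 108.278 °C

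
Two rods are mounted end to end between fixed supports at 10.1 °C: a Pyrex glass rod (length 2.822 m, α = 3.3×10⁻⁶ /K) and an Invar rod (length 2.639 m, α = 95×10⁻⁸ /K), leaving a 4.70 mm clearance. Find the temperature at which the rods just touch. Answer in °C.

T = 408 °C

α₁L₁ = 9.3126×10⁻⁶ m/K, α₂L₂ = 2.50705×10⁻⁶ m/K → total 1.181965×10⁻⁵ m/K
ΔT = g/(α₁L₁+α₂L₂) = 4.70×10⁻³ / 1.181965×10⁻⁵ = 397.64 K
T = 10.1 + 397.64 = 407.74 °C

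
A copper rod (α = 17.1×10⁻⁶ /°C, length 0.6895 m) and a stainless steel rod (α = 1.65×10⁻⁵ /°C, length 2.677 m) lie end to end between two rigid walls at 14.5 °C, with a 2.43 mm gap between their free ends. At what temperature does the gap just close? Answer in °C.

α₁L₁ = 1.179045×10⁻⁵ m/K, α₂L₂ = 4.41705×10⁻⁵ m/K → total 5.596095×10⁻⁵ m/K
ΔT = g/(α₁L₁+α₂L₂) = 2.43×10⁻³ / 5.596095×10⁻⁵ = 43.423 K
T = 14.5 + 43.423 = 57.923 °C

T = 57.9 °C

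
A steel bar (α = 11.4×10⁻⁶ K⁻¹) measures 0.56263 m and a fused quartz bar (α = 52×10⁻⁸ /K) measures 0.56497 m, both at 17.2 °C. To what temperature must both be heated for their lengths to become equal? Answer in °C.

T = 399.5 °C

L₁(1 + α₁ΔT) = L₂(1 + α₂ΔT) ⇒ ΔT = (L₂ − L₁)/(α₁L₁ − α₂L₂)
L₂ − L₁ = 0.56497 − 0.56263 = 2.34×10⁻³ m
α₁L₁ − α₂L₂ = 11.4×10⁻⁶×0.56263 − 52×10⁻⁸×0.56497 = 6.1201976×10⁻⁶ m/K
ΔT = 2.34×10⁻³ / 6.1201976×10⁻⁶ = 382.341 K
T = 17.2 + 382.341 = 399.541 °C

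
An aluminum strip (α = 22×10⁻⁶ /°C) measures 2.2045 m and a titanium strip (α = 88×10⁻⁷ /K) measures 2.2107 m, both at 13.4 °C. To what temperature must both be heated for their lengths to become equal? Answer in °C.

T = 226.9 °C

L₁(1 + α₁ΔT) = L₂(1 + α₂ΔT) ⇒ ΔT = (L₂ − L₁)/(α₁L₁ − α₂L₂)
L₂ − L₁ = 2.2107 − 2.2045 = 6.20×10⁻³ m
α₁L₁ − α₂L₂ = 22×10⁻⁶×2.2045 − 88×10⁻⁷×2.2107 = 2.904484×10⁻⁵ m/K
ΔT = 6.20×10⁻³ / 2.904484×10⁻⁵ = 213.463 K
T = 13.4 + 213.463 = 226.863 °C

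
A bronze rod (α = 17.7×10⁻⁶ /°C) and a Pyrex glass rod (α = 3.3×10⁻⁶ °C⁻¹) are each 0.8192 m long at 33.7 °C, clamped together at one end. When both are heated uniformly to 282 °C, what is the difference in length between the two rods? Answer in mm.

ΔT = 248.3 K
bronze: ΔL = 17.7×10⁻⁶ × 0.8192 m × 248.3 = 3.6003×10⁻³ m = 3.6003 mm
Pyrex glass: ΔL = 3.3×10⁻⁶ × 0.8192 m × 248.3 = 6.7124×10⁻⁴ m = 0.67124 mm
difference = 3.6003 − 0.67124 = 2.92906 mm

2.93 mm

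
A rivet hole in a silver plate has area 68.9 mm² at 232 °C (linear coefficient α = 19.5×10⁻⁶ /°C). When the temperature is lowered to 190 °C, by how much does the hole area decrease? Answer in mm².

Area coefficient ≈ 2α; |ΔT| = 42 K
ΔA = 2αA₀ΔT = 2(19.5×10⁻⁶)(68.9)(42) = 0.113 mm²

ΔA = 0.113 mm²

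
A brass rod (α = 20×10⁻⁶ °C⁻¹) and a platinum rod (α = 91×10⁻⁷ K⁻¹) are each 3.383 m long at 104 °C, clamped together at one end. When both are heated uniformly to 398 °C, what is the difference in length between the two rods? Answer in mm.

ΔT = 294 K
brass: ΔL = 20×10⁻⁶ × 3.383 m × 294 = 1.9892×10⁻² m = 19.892 mm
platinum: ΔL = 91×10⁻⁷ × 3.383 m × 294 = 9.0509×10⁻³ m = 9.0509 mm
difference = 19.892 − 9.0509 = 10.8411 mm

10.8 mm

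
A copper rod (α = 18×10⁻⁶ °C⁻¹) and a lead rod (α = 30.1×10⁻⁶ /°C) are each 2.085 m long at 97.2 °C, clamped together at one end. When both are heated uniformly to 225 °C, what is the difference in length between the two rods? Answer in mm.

ΔT = 127.8 K
copper: ΔL = 18×10⁻⁶ × 2.085 m × 127.8 = 4.7963×10⁻³ m = 4.7963 mm
lead: ΔL = 30.1×10⁻⁶ × 2.085 m × 127.8 = 8.0205×10⁻³ m = 8.0205 mm
difference = 8.0205 − 4.7963 = 3.2242 mm

3.22 mm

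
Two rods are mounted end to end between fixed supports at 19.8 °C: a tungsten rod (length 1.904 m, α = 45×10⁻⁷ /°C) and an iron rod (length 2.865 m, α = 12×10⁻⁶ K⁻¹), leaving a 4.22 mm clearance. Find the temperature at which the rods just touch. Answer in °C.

Gap closes when ΔL₁ + ΔL₂ = 4.22 mm = 4.22×10⁻³ m
(α₁L₁ + α₂L₂)ΔT = g
α₁L₁ + α₂L₂ = 45×10⁻⁷×1.904 + 12×10⁻⁶×2.865 = 4.2948×10⁻⁵ m/K
ΔT = 4.22×10⁻³ / 4.2948×10⁻⁵ = 98.26 K
T = 19.8 + 98.26 = 118.06 °C

T = 118 °C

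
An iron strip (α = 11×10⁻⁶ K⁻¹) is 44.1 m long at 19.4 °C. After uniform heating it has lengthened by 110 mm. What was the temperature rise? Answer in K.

ΔL = αL₀ΔT ⇒ ΔT = ΔL / (αL₀)
ΔT = 110×10⁻³ m / (11×10⁻⁶ × 44.1 m) = 226.76 K

ΔT = 227 K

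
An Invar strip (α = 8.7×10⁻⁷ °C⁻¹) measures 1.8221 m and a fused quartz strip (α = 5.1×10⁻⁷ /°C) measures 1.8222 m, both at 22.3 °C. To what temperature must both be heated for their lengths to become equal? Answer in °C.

T = 174.8 °C

Equal length when α₁L₁ΔT − α₂L₂ΔT = L₂ − L₁ = 1.00×10⁻⁴ m
α₁L₁ = 1.585227×10⁻⁶, α₂L₂ = 9.29322×10⁻⁷ → Δ(αL) = 6.55905×10⁻⁷ m/K
ΔT = 1.00×10⁻⁴ / 6.55905×10⁻⁷ = 152.461 K, so T = 22.3 + 152.461 = 174.761 °C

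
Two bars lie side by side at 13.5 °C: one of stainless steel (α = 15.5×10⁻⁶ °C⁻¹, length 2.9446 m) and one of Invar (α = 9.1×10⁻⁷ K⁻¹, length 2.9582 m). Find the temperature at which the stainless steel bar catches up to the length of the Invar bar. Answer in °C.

L₁(1 + α₁ΔT) = L₂(1 + α₂ΔT) ⇒ ΔT = (L₂ − L₁)/(α₁L₁ − α₂L₂)
L₂ − L₁ = 2.9582 − 2.9446 = 1.36×10⁻² m
α₁L₁ − α₂L₂ = 15.5×10⁻⁶×2.9446 − 9.1×10⁻⁷×2.9582 = 4.2949338×10⁻⁵ m/K
ΔT = 1.36×10⁻² / 4.2949338×10⁻⁵ = 316.652 K
T = 13.5 + 316.652 = 330.152 °C

T = 330.2 °C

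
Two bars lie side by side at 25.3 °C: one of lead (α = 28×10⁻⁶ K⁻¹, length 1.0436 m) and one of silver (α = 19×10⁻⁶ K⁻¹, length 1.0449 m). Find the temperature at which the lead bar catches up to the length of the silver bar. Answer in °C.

L₁(1 + α₁ΔT) = L₂(1 + α₂ΔT) ⇒ ΔT = (L₂ − L₁)/(α₁L₁ − α₂L₂)
L₂ − L₁ = 1.0449 − 1.0436 = 1.30×10⁻³ m
α₁L₁ − α₂L₂ = 28×10⁻⁶×1.0436 − 19×10⁻⁶×1.0449 = 9.3677×10⁻⁶ m/K
ΔT = 1.30×10⁻³ / 9.3677×10⁻⁶ = 138.775 K
T = 25.3 + 138.775 = 164.075 °C

T = 164.1 °C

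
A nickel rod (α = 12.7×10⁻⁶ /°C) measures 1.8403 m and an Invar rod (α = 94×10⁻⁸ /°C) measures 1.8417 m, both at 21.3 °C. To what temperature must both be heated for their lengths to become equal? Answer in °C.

T = 85.99 °C

L₁(1 + α₁ΔT) = L₂(1 + α₂ΔT) ⇒ ΔT = (L₂ − L₁)/(α₁L₁ − α₂L₂)
L₂ − L₁ = 1.8417 − 1.8403 = 1.40×10⁻³ m
α₁L₁ − α₂L₂ = 12.7×10⁻⁶×1.8403 − 94×10⁻⁸×1.8417 = 2.1640612×10⁻⁵ m/K
ΔT = 1.40×10⁻³ / 2.1640612×10⁻⁵ = 64.6932 K
T = 21.3 + 64.6932 = 85.9932 °C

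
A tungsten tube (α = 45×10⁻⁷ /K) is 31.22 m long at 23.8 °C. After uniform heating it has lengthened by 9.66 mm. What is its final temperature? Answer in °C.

ΔL = αL₀ΔT ⇒ ΔT = ΔL / (αL₀)
ΔT = 9.66×10⁻³ m / (45×10⁻⁷ × 31.22 m) = 68.759 K
T = 23.8 + 68.759 = 92.559 °C

T = 92.6 °C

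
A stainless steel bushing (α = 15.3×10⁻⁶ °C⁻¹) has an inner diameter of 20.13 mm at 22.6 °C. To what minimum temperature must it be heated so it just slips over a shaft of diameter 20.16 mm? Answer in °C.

T = 120 °C

Required Δd = 20.16 − 20.13 = 0.03 mm
Δd = αd₀ΔT ⇒ ΔT = Δd/(αd₀) = 0.03 / (15.3×10⁻⁶ × 20.13) = 97.41 K
T_min = 22.6 + 97.41 = 120.01 °C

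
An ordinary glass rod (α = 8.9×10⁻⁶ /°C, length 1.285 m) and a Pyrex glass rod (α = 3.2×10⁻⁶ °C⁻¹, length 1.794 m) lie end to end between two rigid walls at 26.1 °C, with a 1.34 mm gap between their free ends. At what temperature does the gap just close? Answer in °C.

Gap closes when ΔL₁ + ΔL₂ = 1.34 mm = 1.34×10⁻³ m
(α₁L₁ + α₂L₂)ΔT = g
α₁L₁ + α₂L₂ = 8.9×10⁻⁶×1.285 + 3.2×10⁻⁶×1.794 = 1.71773×10⁻⁵ m/K
ΔT = 1.34×10⁻³ / 1.71773×10⁻⁵ = 78.01 K
T = 26.1 + 78.01 = 104.11 °C

T = 104 °C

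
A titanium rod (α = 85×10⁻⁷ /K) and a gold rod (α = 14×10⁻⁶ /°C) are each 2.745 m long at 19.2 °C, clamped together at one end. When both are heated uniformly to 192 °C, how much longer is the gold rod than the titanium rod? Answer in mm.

ΔT = 172.8 K
titanium: ΔL = 85×10⁻⁷ × 2.745 m × 172.8 = 4.0319×10⁻³ m = 4.0319 mm
gold: ΔL = 14×10⁻⁶ × 2.745 m × 172.8 = 6.6407×10⁻³ m = 6.6407 mm
difference = 6.6407 − 4.0319 = 2.6088 mm

2.61 mm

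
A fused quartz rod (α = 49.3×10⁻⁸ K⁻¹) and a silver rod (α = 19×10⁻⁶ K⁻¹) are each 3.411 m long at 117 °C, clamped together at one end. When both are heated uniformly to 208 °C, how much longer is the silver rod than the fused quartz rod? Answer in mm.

5.74 mm

ΔT = 91 K
fused quartz: ΔL = 49.3×10⁻⁸ × 3.411 m × 91 = 1.5303×10⁻⁴ m = 0.15303 mm
silver: ΔL = 19×10⁻⁶ × 3.411 m × 91 = 5.8976×10⁻³ m = 5.8976 mm
difference = 5.8976 − 0.15303 = 5.74457 mm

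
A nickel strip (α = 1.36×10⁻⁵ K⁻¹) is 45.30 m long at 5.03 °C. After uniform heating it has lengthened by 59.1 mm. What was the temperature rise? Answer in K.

ΔT = 95.9 K

ΔL = αL₀ΔT ⇒ ΔT = ΔL / (αL₀)
ΔT = 59.1×10⁻³ m / (1.36×10⁻⁵ × 45.30 m) = 95.929 K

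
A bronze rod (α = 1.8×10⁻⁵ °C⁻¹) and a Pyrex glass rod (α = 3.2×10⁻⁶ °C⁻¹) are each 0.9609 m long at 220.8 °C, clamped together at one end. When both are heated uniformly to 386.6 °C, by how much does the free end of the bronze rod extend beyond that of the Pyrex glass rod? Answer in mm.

ΔT = 165.8 K
bronze: ΔL = 1.8×10⁻⁵ × 0.9609 m × 165.8 = 2.8677×10⁻³ m = 2.8677 mm
Pyrex glass: ΔL = 3.2×10⁻⁶ × 0.9609 m × 165.8 = 5.0982×10⁻⁴ m = 0.50982 mm
difference = 2.8677 − 0.50982 = 2.35788 mm

2.36 mm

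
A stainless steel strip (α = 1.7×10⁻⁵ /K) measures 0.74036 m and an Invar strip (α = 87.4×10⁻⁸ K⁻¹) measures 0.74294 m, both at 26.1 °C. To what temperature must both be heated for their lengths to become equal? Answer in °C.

T = 242.2 °C

Equal length when α₁L₁ΔT − α₂L₂ΔT = L₂ − L₁ = 2.58×10⁻³ m
α₁L₁ = 1.258612×10⁻⁵, α₂L₂ = 6.4932956×10⁻⁷ → Δ(αL) = 1.193679044×10⁻⁵ m/K
ΔT = 2.58×10⁻³ / 1.193679044×10⁻⁵ = 216.139 K, so T = 26.1 + 216.139 = 242.239 °C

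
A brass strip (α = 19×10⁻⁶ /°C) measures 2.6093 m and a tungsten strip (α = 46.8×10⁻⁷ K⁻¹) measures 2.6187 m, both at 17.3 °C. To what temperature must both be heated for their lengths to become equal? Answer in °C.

T = 269.2 °C

L₁(1 + α₁ΔT) = L₂(1 + α₂ΔT) ⇒ ΔT = (L₂ − L₁)/(α₁L₁ − α₂L₂)
L₂ − L₁ = 2.6187 − 2.6093 = 9.40×10⁻³ m
α₁L₁ − α₂L₂ = 19×10⁻⁶×2.6093 − 46.8×10⁻⁷×2.6187 = 3.7321184×10⁻⁵ m/K
ΔT = 9.40×10⁻³ / 3.7321184×10⁻⁵ = 251.868 K
T = 17.3 + 251.868 = 269.168 °C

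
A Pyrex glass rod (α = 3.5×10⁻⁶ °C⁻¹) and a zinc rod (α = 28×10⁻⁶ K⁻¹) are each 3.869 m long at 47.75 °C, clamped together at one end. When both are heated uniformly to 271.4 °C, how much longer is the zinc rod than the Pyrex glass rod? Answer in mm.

21.2 mm

ΔT = 223.65 K
Pyrex glass: ΔL = 3.5×10⁻⁶ × 3.869 m × 223.65 = 3.0286×10⁻³ m = 3.0286 mm
zinc: ΔL = 28×10⁻⁶ × 3.869 m × 223.65 = 2.4228×10⁻² m = 24.228 mm
difference = 24.228 − 3.0286 = 21.1994 mm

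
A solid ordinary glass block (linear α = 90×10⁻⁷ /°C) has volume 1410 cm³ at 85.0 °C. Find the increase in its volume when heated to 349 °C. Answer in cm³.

Isotropic solid: β ≈ 3α = 2.7×10⁻⁵ /K; ΔT = 264.0 K
ΔV = 3αV₀ΔT = 3(90×10⁻⁷)(1410)(264.0) = 10.1 cm³

ΔV = 10.1 cm³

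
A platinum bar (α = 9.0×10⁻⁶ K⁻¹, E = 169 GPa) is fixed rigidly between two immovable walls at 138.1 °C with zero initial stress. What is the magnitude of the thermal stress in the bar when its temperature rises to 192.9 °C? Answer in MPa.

σ = 83.4 MPa

Fully constrained: the free strain ε = αΔT is blocked, so σ = Eε = EαΔT.
|ΔT| = 54.8 K
σ = 169×10⁹ × 9.0×10⁻⁶ × 54.8 = 8.34×10⁷ Pa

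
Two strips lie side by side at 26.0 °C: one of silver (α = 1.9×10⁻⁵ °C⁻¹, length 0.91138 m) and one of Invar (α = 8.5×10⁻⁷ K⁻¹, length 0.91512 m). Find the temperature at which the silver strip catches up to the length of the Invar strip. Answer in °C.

T = 252.1 °C

L₁(1 + α₁ΔT) = L₂(1 + α₂ΔT) ⇒ ΔT = (L₂ − L₁)/(α₁L₁ − α₂L₂)
L₂ − L₁ = 0.91512 − 0.91138 = 3.74×10⁻³ m
α₁L₁ − α₂L₂ = 1.9×10⁻⁵×0.91138 − 8.5×10⁻⁷×0.91512 = 1.6538368×10⁻⁵ m/K
ΔT = 3.74×10⁻³ / 1.6538368×10⁻⁵ = 226.141 K
T = 26.0 + 226.141 = 252.141 °C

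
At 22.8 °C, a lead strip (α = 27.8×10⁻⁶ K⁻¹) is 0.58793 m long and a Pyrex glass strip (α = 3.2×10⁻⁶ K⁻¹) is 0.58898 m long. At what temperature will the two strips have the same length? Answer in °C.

T = 95.42 °C

L₁(1 + α₁ΔT) = L₂(1 + α₂ΔT) ⇒ ΔT = (L₂ − L₁)/(α₁L₁ − α₂L₂)
L₂ − L₁ = 0.58898 − 0.58793 = 1.05×10⁻³ m
α₁L₁ − α₂L₂ = 27.8×10⁻⁶×0.58793 − 3.2×10⁻⁶×0.58898 = 1.4459718×10⁻⁵ m/K
ΔT = 1.05×10⁻³ / 1.4459718×10⁻⁵ = 72.6155 K
T = 22.8 + 72.6155 = 95.4155 °C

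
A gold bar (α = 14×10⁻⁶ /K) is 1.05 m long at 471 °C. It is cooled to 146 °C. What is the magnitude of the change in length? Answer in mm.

|ΔT| = |146 − 471| = 325 K
ΔL = αL₀ΔT = (14×10⁻⁶)(1.05)(325) = 4.78×10⁻³ m

ΔL = 4.78 mm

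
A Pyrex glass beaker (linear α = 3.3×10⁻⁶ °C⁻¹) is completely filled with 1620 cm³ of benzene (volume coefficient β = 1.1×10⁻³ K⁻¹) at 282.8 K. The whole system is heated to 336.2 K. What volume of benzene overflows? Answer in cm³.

The beaker also expands: β_container ≈ 3α = 9.9×10⁻⁶ /K
Net overflow = V₀(β_liq − 3α_cont)ΔT
β − 3α = 1.10×10⁻³ − 9.9×10⁻⁶ = 1.0901×10⁻³ /K; ΔT = 53.4 K
ΔV = 1620 × 1.0901×10⁻³ × 53.4 = 94.3 cm³

94.3 cm³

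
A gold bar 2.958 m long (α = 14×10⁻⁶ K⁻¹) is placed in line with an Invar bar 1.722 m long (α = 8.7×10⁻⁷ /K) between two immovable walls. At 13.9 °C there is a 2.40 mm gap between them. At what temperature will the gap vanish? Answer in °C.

α₁L₁ = 4.1412×10⁻⁵ m/K, α₂L₂ = 1.49814×10⁻⁶ m/K → total 4.291014×10⁻⁵ m/K
ΔT = g/(α₁L₁+α₂L₂) = 2.40×10⁻³ / 4.291014×10⁻⁵ = 55.931 K
T = 13.9 + 55.931 = 69.831 °C

T = 69.8 °C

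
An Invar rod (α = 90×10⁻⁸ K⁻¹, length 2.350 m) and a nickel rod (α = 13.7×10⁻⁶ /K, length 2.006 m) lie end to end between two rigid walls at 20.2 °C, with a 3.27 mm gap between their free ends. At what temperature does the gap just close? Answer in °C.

T = 131 °C

Gap closes when ΔL₁ + ΔL₂ = 3.27 mm = 3.27×10⁻³ m
(α₁L₁ + α₂L₂)ΔT = g
α₁L₁ + α₂L₂ = 90×10⁻⁸×2.350 + 13.7×10⁻⁶×2.006 = 2.95972×10⁻⁵ m/K
ΔT = 3.27×10⁻³ / 2.95972×10⁻⁵ = 110.48 K
T = 20.2 + 110.48 = 130.68 °C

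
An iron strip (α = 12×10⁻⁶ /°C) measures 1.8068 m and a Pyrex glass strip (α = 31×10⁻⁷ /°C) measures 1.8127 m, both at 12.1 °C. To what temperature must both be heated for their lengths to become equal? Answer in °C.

T = 379.4 °C

Equal length when α₁L₁ΔT − α₂L₂ΔT = L₂ − L₁ = 5.90×10⁻³ m
α₁L₁ = 2.16816×10⁻⁵, α₂L₂ = 5.61937×10⁻⁶ → Δ(αL) = 1.606223×10⁻⁵ m/K
ΔT = 5.90×10⁻³ / 1.606223×10⁻⁵ = 367.321 K, so T = 12.1 + 367.321 = 379.421 °C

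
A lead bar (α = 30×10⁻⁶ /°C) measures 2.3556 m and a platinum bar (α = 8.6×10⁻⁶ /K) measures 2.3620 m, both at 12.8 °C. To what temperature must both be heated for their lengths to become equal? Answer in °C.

T = 139.9 °C

Equal length when α₁L₁ΔT − α₂L₂ΔT = L₂ − L₁ = 6.40×10⁻³ m
α₁L₁ = 7.0668×10⁻⁵, α₂L₂ = 2.03132×10⁻⁵ → Δ(αL) = 5.03548×10⁻⁵ m/K
ΔT = 6.40×10⁻³ / 5.03548×10⁻⁵ = 127.098 K, so T = 12.8 + 127.098 = 139.898 °C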